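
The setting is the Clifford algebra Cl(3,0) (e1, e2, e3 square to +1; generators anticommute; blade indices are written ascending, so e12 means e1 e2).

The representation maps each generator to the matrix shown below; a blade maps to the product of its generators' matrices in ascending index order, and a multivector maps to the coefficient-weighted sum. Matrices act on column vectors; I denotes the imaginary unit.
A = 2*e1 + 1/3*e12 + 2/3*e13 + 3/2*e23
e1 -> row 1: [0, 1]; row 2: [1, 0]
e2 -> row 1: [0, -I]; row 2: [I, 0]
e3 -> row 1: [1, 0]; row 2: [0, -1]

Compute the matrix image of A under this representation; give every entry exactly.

Bivector images (products of the table entries): rho(e12) = rho(e1)rho(e2) = row 1: [I, 0]; row 2: [0, -I]; rho(e13) = rho(e1)rho(e3) = row 1: [0, -1]; row 2: [1, 0]; rho(e23) = rho(e2)rho(e3) = row 1: [0, I]; row 2: [I, 0].
M = (2)*rho(e1) + (1/3)*rho(e12) + (2/3)*rho(e13) + (3/2)*rho(e23), summed entrywise:
Answer: row 1: [I/3, 4/3 + 3*I/2]; row 2: [8/3 + 3*I/2, -I/3]


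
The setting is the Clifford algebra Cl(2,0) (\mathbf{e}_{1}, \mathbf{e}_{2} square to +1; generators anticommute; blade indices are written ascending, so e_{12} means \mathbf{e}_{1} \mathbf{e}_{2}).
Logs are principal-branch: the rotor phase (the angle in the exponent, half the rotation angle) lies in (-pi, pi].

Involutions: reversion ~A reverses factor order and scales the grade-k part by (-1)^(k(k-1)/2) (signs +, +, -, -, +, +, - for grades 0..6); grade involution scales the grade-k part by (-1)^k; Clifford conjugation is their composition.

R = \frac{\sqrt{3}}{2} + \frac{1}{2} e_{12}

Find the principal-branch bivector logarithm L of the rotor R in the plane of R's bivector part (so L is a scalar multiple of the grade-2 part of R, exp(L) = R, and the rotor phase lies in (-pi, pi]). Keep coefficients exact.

The scalar part of R is \frac{\sqrt{3}}{2}, so the principal-branch rotor phase is pinned; divide the bivector part by its sine to get the unit plane — L is the phase times that plane.
Concretely: cos(phase) = \frac{\sqrt{3}}{2} gives phase = ±\frac{\pi}{6}, and since phase/sin(phase) is even the sign is immaterial: L = (phase/sin(phase)) * <R>_2 = (\frac{\pi}{3}) * <R>_2.
Answer: \frac{\pi}{6} e_{12}


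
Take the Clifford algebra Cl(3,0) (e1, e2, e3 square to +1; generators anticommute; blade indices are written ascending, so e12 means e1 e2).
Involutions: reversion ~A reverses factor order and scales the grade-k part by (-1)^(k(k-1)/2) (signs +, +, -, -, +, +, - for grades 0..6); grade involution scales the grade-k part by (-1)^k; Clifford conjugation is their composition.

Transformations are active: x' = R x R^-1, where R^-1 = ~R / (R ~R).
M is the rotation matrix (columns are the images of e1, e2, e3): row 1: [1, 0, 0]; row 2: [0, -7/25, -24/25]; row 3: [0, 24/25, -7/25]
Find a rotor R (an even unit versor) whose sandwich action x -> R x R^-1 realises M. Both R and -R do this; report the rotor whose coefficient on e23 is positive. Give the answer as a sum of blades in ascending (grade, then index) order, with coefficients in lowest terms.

Method: write R = a + b12*e12 + b13*e13 + b23*e23 with a^2 + b12^2 + b13^2 + b23^2 = 1 (so R^-1 = ~R). Expanding the columns R e_j ~R gives tr M = 4a^2 - 1 and, from the antisymmetric part, M21 - M12 = -4a*b12, M13 - M31 = 4a*b13, M32 - M23 = -4a*b23.
Here tr M = 11/25, so a^2 = (1 + tr M)/4 = 9/25 and a = ±3/5. Taking a = 3/5: M21 - M12 = 0, M13 - M31 = 0, M32 - M23 = 48/25, giving b12 = 0, b13 = 0, b23 = -4/5, i.e. R = 3/5 - 4/5*e23.
Its e23 coefficient is negative, so report the other preimage -R.
Answer: -3/5 + 4/5*e23. Note: both R and -R realise this M (trace 11/25); the covering map identifies them, and the e23-coefficient sign is the tie-breaker.


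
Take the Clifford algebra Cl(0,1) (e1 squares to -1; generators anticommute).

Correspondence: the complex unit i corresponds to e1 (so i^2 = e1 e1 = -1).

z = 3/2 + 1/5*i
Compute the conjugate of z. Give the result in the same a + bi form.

In blades: z = 3/2 + 1/5*e1.
Conjugation here is Clifford conjugation: the scalar is fixed and the grade-1 and grade-2 blades all flip sign, giving 3/2 - 1/5*e1; translating back:
Answer: 3/2 - 1/5*i


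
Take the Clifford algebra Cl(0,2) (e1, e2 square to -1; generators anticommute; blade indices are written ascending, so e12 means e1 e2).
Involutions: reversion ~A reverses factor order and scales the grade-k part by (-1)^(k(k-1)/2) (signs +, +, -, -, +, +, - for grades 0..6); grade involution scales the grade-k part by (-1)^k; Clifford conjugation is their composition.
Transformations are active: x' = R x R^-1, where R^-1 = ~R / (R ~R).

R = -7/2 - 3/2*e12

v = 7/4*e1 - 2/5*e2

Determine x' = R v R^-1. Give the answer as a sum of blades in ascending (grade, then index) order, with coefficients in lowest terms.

~R = -7/2 + 3/2*e12, and R ~R = 29/2, so R^-1 = ~R / (29/2).
R v = -269/40*e1 - 49/40*e2
Answer: 217/145*e1 + 115/116*e2


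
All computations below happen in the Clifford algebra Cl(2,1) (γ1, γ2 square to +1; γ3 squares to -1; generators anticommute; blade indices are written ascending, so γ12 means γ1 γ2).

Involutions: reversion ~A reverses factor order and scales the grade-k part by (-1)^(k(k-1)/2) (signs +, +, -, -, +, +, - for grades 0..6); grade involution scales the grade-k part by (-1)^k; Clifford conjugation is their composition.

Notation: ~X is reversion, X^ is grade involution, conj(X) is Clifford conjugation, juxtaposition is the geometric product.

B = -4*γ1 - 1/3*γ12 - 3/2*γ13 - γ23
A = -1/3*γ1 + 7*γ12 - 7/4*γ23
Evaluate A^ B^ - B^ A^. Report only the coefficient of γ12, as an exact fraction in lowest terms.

first term: 65/12 - 253/9*γ2 - 1/2*γ3 - 21/8*γ12 - 91/12*γ13 + 21/2*γ23 - 22/3*γ123
second term: 65/12 + 253/9*γ2 + 1/2*γ3 + 21/8*γ12 + 91/12*γ13 - 21/2*γ23 - 22/3*γ123
Answer: -21/4


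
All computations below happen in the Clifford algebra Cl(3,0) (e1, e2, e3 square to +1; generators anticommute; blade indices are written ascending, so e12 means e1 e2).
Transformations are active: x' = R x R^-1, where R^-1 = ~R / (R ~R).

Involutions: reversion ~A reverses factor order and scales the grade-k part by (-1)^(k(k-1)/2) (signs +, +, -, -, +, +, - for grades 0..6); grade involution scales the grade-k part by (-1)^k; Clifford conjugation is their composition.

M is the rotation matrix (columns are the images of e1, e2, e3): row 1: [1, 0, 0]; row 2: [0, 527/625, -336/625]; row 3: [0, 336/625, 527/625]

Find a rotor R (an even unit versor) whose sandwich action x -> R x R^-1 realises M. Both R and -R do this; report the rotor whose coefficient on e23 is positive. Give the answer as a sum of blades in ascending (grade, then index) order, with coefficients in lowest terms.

Method: write R = a + b12*e12 + b13*e13 + b23*e23 with a^2 + b12^2 + b13^2 + b23^2 = 1 (so R^-1 = ~R). Expanding the columns R e_j ~R gives tr M = 4a^2 - 1 and, from the antisymmetric part, M21 - M12 = -4a*b12, M13 - M31 = 4a*b13, M32 - M23 = -4a*b23.
Here tr M = 1679/625, so a^2 = (1 + tr M)/4 = 576/625 and a = ±24/25. Taking a = 24/25: M21 - M12 = 0, M13 - M31 = 0, M32 - M23 = 672/625, giving b12 = 0, b13 = 0, b23 = -7/25, i.e. R = 24/25 - 7/25*e23.
Its e23 coefficient is negative, so report the other preimage -R.
Answer: -24/25 + 7/25*e23. Uniqueness: Spin(3) -> SO(3) maps R and -R to the same rotation of trace 1679/625; fixing the sign of the e23 coefficient removes the ambiguity.


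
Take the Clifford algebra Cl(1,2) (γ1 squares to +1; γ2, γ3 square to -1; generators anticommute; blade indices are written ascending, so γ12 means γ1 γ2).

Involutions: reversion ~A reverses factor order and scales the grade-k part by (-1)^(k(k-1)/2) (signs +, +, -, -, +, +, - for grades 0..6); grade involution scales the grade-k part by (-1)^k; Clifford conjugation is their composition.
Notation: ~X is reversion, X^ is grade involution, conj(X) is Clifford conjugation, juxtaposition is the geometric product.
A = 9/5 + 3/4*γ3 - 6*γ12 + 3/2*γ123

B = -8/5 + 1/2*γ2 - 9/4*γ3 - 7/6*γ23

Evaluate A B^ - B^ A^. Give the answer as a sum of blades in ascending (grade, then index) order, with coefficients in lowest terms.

first term: -1827/400 - 5/4*γ1 - 71/40*γ2 + 57/20*γ3 + 249/40*γ12 - 31/4*γ13 - 69/40*γ23 - 159/10*γ123
second term: -477/400 + 5/4*γ1 - 71/40*γ2 + 21/4*γ3 + 519/40*γ12 + 31/4*γ13 - 69/40*γ23 - 111/10*γ123
Answer: -27/8 - 5/2*γ1 - 12/5*γ3 - 27/4*γ12 - 31/2*γ13 - 24/5*γ123


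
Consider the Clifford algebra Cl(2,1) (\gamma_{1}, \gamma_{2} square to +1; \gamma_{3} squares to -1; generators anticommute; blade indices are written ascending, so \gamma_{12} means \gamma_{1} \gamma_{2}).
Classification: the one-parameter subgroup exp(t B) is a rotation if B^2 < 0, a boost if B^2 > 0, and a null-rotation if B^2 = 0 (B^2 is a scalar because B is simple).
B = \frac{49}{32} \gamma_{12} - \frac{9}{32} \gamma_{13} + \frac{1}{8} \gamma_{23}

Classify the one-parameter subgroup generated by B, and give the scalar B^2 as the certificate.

B^2 term by term: the squares give (\frac{49}{32})^2*(\gamma_{12})^2 + (-\frac{9}{32})^2*(\gamma_{13})^2 + (\frac{1}{8})^2*(\gamma_{23})^2 = \frac{2401}{1024}*(-1) + \frac{81}{1024}*(+1) + \frac{1}{64}*(+1) = -\frac{9}{4} (each basis 2-blade squares to minus the product of its generators' squares); cross terms between blades sharing an index anticommute and cancel. So B^2 = -\frac{9}{4}.
Answer: rotation, certificate B^2 = -\frac{9}{4}. B^2 = -\frac{9}{4} is basis-independent, so its sign is the whole story.


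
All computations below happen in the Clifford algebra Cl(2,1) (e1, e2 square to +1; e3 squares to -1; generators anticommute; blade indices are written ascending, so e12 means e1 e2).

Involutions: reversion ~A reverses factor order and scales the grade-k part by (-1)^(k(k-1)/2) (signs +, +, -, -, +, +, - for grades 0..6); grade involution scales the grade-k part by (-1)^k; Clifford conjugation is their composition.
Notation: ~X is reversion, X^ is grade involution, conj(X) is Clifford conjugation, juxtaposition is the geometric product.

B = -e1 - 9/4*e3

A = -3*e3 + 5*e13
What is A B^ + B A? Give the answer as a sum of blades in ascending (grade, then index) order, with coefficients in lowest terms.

first term: 27/4 - 45/4*e1 - 5*e3 + 3*e13
second term: -27/4 - 45/4*e1 - 5*e3 + 3*e13
Answer: -45/2*e1 - 10*e3 + 6*e13


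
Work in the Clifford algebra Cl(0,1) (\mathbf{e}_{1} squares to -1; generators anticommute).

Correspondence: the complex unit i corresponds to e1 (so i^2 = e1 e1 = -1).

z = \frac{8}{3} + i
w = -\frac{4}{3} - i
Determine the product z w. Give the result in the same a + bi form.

In blades: z = \frac{8}{3} + e_{1}, w = -\frac{4}{3} - e_{1}.
Distribute z over w term by term (generator squares from the signature, products reordered to ascending indices): (\frac{8}{3})*w = -\frac{32}{9} - \frac{8}{3} e_{1}; (e_{1})*w = 1 - \frac{4}{3} e_{1}.
Sum: -\frac{23}{9} - 4 e_{1}; translating back through the correspondence:
Answer: -\frac{23}{9} - 4i


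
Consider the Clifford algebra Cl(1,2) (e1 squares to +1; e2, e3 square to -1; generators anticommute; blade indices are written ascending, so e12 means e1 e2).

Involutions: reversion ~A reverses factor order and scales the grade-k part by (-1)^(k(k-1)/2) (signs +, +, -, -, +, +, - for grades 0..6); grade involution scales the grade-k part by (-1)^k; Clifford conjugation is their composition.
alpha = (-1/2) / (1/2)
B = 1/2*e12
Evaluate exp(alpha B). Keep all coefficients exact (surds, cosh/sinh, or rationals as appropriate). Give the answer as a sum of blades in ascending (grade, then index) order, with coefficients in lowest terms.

B^2 = (1/2)^2*(e12)^2 = 1/4*(+1) = 1/4 (a basis 2-blade squares to minus the product of its generators' squares).
B^2 = 1/4 — the series telescopes hyperbolically here: l = 1/2, alpha*l = -1/2, so exp(alpha B) = cosh(-1/2) + (sinh(-1/2)/(1/2))*B = cosh(1/2) + (-2*sinh(1/2))*B.
Answer: cosh(1/2) - sinh(1/2)*e12


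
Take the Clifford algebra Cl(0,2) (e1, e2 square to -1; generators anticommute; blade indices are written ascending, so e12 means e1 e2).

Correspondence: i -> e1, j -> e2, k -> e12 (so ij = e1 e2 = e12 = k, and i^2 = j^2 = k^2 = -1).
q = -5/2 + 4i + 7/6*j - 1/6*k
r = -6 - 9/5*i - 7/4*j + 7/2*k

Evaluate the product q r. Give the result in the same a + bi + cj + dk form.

In blades: q = -5/2 + 4*e1 + 7/6*e2 - 1/6*e12, r = -6 - 9/5*e1 - 7/4*e2 + 7/2*e12.
Distribute q over r term by term (generator squares from the signature, products reordered to ascending indices): (-5/2)*r = 15 + 9/2*e1 + 35/8*e2 - 35/4*e12; (4*e1)*r = 36/5 - 24*e1 - 14*e2 - 7*e12; (7/6*e2)*r = 49/24 + 49/12*e1 - 7*e2 + 21/10*e12; (-1/6*e12)*r = 7/12 - 7/24*e1 + 3/10*e2 + e12.
Sum: 993/40 - 377/24*e1 - 653/40*e2 - 253/20*e12; translating back through the correspondence:
Answer: 993/40 - 377/24*i - 653/40*j - 253/20*k


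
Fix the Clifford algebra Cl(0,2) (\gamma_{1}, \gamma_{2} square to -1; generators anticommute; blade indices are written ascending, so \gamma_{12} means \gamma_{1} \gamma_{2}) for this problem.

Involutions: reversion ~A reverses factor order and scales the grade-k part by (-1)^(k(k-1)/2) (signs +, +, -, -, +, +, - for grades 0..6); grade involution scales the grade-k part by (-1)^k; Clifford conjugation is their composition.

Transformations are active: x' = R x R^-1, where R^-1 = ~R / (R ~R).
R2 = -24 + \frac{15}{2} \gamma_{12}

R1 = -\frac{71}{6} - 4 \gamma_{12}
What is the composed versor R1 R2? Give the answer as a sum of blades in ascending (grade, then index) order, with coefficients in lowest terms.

Distribute over the terms of R1 (each basis-blade product reordered to ascending indices, repeated generators contracted through their squares):
(-\frac{71}{6}) R2 = 284 - \frac{355}{4} \gamma_{12}
(-4 \gamma_{12}) R2 = 30 + 96 \gamma_{12}
Summing the partial products and collecting blades:
Answer: 314 + \frac{29}{4} \gamma_{12}


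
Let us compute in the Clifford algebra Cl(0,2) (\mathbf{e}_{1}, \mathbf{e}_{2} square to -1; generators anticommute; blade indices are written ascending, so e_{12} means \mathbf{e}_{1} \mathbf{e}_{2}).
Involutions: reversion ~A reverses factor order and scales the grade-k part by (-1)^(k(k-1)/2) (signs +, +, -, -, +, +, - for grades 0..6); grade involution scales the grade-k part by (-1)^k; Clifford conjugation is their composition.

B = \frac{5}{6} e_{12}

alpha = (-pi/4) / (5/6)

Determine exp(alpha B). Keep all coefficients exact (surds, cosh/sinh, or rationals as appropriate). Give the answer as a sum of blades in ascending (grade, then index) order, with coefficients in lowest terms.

B^2 = (\frac{5}{6})^2*(e_{12})^2 = \frac{25}{36}*(-1) = -\frac{25}{36} (a basis 2-blade squares to minus the product of its generators' squares).
B^2 = -\frac{25}{36} — the negative square puts this in the circular regime; l = \frac{5}{6}, alpha*l = - \frac{\pi}{4}, so exp(alpha B) = cos(- \frac{\pi}{4}) + (sin(- \frac{\pi}{4})/(\frac{5}{6}))*B = \frac{\sqrt{2}}{2} + (- \frac{3 \sqrt{2}}{5})*B.
Answer: \frac{\sqrt{2}}{2} - \frac{\sqrt{2}}{2} e_{12}


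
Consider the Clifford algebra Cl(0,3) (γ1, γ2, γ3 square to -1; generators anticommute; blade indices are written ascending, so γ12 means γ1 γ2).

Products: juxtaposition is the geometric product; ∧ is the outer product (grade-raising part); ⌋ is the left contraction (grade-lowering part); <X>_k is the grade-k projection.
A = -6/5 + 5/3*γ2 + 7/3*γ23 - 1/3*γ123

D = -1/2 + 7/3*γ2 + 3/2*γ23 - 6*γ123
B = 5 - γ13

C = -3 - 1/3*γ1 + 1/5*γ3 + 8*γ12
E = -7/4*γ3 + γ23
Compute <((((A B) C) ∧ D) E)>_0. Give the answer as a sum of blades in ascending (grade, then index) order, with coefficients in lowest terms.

step 1: -6 + 26/3*γ2 + 7/3*γ12 + 6/5*γ13 + 35/3*γ23
step 2: -2/3 + 5332/75*γ1 - 262/9*γ2 - 8/5*γ3 - 469/9*γ12 + 1346/15*γ13 - 643/15*γ23 - 154/45*γ123
step 3: 1/3 - 2666/75*γ1 + 13*γ2 + 4/5*γ3 + 9597/50*γ12 - 673/15*γ13 + 145/6*γ23 - 7277/75*γ123
step 4: -683/30 + 1851/100*γ1 + 5171/120*γ2 - 163/12*γ3 - 64399/300*γ12 - 1946/15*γ13 - 269/12*γ23 - 44573/120*γ123
step 5: -683/30
Answer: -683/30


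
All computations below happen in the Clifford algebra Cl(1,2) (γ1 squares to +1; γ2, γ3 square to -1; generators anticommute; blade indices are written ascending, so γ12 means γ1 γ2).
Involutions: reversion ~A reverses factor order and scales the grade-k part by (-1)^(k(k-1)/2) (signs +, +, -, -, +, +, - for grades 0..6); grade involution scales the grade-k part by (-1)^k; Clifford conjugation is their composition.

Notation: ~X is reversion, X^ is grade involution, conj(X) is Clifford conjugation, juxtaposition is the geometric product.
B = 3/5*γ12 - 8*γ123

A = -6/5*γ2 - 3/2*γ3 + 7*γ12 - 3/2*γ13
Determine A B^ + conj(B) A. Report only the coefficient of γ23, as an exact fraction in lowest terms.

first term: 21/5 - 18/25*γ1 + 12*γ2 + 56*γ3 + 12*γ12 - 48/5*γ13 - 9/10*γ23 - 9/10*γ123
second term: -21/5 - 18/25*γ1 - 12*γ2 - 56*γ3 - 12*γ12 + 48/5*γ13 - 9/10*γ23 + 9/10*γ123
Answer: -9/5


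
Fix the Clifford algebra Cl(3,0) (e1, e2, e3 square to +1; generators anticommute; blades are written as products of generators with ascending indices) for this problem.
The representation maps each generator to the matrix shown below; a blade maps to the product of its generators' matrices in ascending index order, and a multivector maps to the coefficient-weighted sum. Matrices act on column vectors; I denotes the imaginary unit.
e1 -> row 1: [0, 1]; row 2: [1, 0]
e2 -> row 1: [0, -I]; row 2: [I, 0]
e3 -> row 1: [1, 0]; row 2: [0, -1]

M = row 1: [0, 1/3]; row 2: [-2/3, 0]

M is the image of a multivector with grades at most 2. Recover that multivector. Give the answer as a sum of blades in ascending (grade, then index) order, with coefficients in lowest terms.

Method: 1, rho(e1), rho(e2), rho(e3) form a trace-orthogonal basis of the 2x2 complex matrices (tr(X Y) = 2 if X = Y, else 0), so M = m0*1 + m1*rho(e1) + m2*rho(e2) + m3*rho(e3) with m0 = tr(M)/2 = 0, m1 = tr(M rho(e1))/2 = -1/6, m2 = tr(M rho(e2))/2 = I/2, m3 = tr(M rho(e3))/2 = 0.
Multiplying table entries, the bivector images are rho(e1 e2) = I*rho(e3), rho(e1 e3) = -I*rho(e2), rho(e2 e3) = I*rho(e1); with real blade coefficients the real parts of m0..m3 are the coefficients of 1, e1, e2, e3 and the imaginary parts give the bivectors (e2 e3: Im m1, e1 e3: -Im m2, e1 e2: Im m3).
Answer: -1/6*e1 - 1/2*e1 e3


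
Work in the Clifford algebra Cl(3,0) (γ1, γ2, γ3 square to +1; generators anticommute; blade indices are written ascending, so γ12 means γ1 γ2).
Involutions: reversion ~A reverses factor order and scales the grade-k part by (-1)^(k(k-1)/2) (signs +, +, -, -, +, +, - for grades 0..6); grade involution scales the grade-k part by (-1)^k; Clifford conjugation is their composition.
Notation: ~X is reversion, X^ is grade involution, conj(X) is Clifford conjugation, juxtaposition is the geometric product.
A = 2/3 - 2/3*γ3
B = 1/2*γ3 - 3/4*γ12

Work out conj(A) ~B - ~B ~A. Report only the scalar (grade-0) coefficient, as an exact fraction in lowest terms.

first term: 1/3 + 1/3*γ3 + 1/2*γ12 + 1/2*γ123
second term: -1/3 + 1/3*γ3 + 1/2*γ12 - 1/2*γ123
Answer: 2/3


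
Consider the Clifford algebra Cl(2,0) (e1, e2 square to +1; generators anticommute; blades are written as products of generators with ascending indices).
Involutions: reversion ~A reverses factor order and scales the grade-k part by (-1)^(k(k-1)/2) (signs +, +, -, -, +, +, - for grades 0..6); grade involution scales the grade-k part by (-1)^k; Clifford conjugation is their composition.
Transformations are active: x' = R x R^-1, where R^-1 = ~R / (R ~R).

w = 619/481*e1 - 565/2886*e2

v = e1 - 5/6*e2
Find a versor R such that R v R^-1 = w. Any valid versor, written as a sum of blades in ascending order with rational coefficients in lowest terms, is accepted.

The midline construction: v and w both square to 61/36, so reflecting in their sum 1100/481*e1 - 495/481*e2 exchanges them.
Answer: 1100/481*e1 - 495/481*e2


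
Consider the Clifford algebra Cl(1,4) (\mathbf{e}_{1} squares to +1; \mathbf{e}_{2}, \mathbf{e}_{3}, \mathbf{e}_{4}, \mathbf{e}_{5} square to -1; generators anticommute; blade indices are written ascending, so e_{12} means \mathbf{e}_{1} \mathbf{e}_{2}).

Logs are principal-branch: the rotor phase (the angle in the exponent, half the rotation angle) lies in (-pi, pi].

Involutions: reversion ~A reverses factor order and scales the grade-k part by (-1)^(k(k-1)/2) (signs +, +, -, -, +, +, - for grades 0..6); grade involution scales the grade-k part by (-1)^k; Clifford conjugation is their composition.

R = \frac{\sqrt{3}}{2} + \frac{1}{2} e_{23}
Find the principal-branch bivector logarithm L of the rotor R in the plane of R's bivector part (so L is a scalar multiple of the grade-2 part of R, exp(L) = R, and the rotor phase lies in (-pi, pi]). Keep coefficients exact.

The scalar part of R is \frac{\sqrt{3}}{2}, which fixes the principal-branch rotor phase; the unit plane is then the bivector part divided by the sine of that phase, and L is that plane scaled by the phase.
Concretely: cos(phase) = \frac{\sqrt{3}}{2} gives phase = ±\frac{\pi}{6}, and since phase/sin(phase) is even the sign is immaterial: L = (phase/sin(phase)) * <R>_2 = (\frac{\pi}{3}) * <R>_2.
Answer: \frac{\pi}{6} e_{23}


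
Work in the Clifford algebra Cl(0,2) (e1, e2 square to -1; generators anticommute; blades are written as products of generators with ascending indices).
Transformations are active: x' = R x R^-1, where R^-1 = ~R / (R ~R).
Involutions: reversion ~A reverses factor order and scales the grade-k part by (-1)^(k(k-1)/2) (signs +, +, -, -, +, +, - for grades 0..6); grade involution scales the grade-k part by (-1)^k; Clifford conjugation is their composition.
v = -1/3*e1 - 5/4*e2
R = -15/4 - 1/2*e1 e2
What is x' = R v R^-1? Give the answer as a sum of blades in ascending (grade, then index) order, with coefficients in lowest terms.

~R = -15/4 + 1/2*e1 e2, and R ~R = 229/16, so R^-1 = ~R / (229/16).
R v = 5/8*e1 + 233/48*e2
Answer: 4/687*e1 - 1185/916*e2


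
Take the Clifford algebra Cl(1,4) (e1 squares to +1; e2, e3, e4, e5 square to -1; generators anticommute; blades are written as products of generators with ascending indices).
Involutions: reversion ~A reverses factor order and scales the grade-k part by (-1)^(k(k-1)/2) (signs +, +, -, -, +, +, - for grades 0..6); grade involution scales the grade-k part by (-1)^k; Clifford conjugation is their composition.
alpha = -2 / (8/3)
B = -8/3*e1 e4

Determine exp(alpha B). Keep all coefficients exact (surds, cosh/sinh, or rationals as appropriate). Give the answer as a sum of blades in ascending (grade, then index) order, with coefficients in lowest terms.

B^2 = (-8/3)^2*(e1 e4)^2 = 64/9*(+1) = 64/9 (a basis 2-blade squares to minus the product of its generators' squares).
B^2 = 64/9 — the series telescopes hyperbolically here: l = 8/3, alpha*l = -2, so exp(alpha B) = cosh(-2) + (sinh(-2)/(8/3))*B = cosh(2) + (-3*sinh(2)/8)*B.
Answer: cosh(2) + sinh(2)*e1 e4


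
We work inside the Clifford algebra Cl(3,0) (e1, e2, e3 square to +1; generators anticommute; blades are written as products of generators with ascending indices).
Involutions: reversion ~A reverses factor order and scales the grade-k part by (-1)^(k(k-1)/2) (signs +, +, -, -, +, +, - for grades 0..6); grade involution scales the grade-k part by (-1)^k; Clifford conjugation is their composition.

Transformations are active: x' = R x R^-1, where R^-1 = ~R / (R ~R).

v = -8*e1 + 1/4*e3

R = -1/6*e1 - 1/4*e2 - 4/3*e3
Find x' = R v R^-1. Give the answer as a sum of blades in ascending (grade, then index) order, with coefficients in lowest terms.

~R = -1/6*e1 - 1/4*e2 - 4/3*e3, and R ~R = 269/144, so R^-1 = ~R / (269/144).
R v = 1 - 2*e1 e2 - 257/24*e1 e3 - 1/16*e2 e3
Answer: 2104/269*e1 - 72/269*e2 - 1805/1076*e3


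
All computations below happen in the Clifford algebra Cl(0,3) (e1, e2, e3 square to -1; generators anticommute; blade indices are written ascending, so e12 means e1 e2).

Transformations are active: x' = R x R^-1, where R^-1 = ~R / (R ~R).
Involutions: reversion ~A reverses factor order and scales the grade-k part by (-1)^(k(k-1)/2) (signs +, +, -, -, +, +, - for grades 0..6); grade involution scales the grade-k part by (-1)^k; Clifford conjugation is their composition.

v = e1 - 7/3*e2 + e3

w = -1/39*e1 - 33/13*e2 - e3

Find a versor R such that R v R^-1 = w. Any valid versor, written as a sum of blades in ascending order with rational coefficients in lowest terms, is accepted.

Sketch: the shared square -67/9 makes R = v + w = 38/39*e1 - 190/39*e2 the natural versor; its sandwich fixes that direction, negates (v - w)/2, and sends v to w.
Answer: 38/39*e1 - 190/39*e2


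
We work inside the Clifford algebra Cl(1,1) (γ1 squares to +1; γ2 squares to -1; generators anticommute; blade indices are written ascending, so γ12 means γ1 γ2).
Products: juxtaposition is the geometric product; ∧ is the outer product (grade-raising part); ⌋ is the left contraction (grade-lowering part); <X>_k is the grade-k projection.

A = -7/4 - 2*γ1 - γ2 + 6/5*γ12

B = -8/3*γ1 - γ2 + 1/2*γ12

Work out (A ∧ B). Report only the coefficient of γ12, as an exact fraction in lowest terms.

step 1: 14/3*γ1 + 7/4*γ2 - 37/24*γ12
Answer: -37/24


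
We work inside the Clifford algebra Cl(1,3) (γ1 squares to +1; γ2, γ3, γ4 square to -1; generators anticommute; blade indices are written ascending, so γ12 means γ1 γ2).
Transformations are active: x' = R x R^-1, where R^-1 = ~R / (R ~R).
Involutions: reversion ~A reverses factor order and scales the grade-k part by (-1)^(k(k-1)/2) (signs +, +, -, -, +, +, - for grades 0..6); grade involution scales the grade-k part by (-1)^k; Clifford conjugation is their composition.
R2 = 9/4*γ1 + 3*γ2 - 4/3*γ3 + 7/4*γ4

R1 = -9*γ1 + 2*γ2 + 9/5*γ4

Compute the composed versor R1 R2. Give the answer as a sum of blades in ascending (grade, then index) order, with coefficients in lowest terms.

Distribute over the terms of R1 (each basis-blade product reordered to ascending indices, repeated generators contracted through their squares):
(-9*γ1) R2 = -81/4 - 27*γ12 + 12*γ13 - 63/4*γ14
(2*γ2) R2 = -6 - 9/2*γ12 - 8/3*γ23 + 7/2*γ24
(9/5*γ4) R2 = -63/20 - 81/20*γ14 - 27/5*γ24 + 12/5*γ34
Summing the partial products and collecting blades:
Answer: -147/5 - 63/2*γ12 + 12*γ13 - 99/5*γ14 - 8/3*γ23 - 19/10*γ24 + 12/5*γ34


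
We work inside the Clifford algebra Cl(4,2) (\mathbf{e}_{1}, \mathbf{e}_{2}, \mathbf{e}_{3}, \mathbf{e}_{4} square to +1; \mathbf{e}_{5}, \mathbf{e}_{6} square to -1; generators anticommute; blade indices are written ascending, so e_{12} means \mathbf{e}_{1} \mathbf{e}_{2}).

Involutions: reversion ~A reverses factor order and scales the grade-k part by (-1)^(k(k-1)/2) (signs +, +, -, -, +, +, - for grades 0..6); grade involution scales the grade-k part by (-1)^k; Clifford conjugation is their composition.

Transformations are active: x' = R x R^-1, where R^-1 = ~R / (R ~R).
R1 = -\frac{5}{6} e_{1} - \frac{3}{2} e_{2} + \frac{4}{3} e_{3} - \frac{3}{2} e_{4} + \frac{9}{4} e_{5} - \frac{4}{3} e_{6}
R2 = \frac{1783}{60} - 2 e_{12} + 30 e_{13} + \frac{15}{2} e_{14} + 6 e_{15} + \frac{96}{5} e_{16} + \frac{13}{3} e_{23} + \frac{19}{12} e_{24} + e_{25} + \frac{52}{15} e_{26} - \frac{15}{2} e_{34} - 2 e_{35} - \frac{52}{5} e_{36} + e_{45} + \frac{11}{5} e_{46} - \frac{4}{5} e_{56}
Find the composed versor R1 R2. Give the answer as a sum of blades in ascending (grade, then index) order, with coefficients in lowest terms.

Distribute over the terms of R1 (each basis-blade product reordered to ascending indices, repeated generators contracted through their squares):
(-\frac{5}{6} e_{1}) R2 = -\frac{1783}{72} e_{1} + \frac{5}{3} e_{2} - 25 e_{3} - \frac{25}{4} e_{4} - 5 e_{5} - 16 e_{6} - \frac{65}{18} e_{123} - \frac{95}{72} e_{124} - \frac{5}{6} e_{125} - \frac{26}{9} e_{126} + \frac{25}{4} e_{134} + \frac{5}{3} e_{135} + \frac{26}{3} e_{136} - \frac{5}{6} e_{145} - \frac{11}{6} e_{146} + \frac{2}{3} e_{156}
(-\frac{3}{2} e_{2}) R2 = -3 e_{1} - \frac{1783}{40} e_{2} - \frac{13}{2} e_{3} - \frac{19}{8} e_{4} - \frac{3}{2} e_{5} - \frac{26}{5} e_{6} + 45 e_{123} + \frac{45}{4} e_{124} + 9 e_{125} + \frac{144}{5} e_{126} + \frac{45}{4} e_{234} + 3 e_{235} + \frac{78}{5} e_{236} - \frac{3}{2} e_{245} - \frac{33}{10} e_{246} + \frac{6}{5} e_{256}
(\frac{4}{3} e_{3}) R2 = -40 e_{1} - \frac{52}{9} e_{2} + \frac{1783}{45} e_{3} - 10 e_{4} - \frac{8}{3} e_{5} - \frac{208}{15} e_{6} - \frac{8}{3} e_{123} - 10 e_{134} - 8 e_{135} - \frac{128}{5} e_{136} - \frac{19}{9} e_{234} - \frac{4}{3} e_{235} - \frac{208}{45} e_{236} + \frac{4}{3} e_{345} + \frac{44}{15} e_{346} - \frac{16}{15} e_{356}
(-\frac{3}{2} e_{4}) R2 = \frac{45}{4} e_{1} + \frac{19}{8} e_{2} - \frac{45}{4} e_{3} - \frac{1783}{40} e_{4} - \frac{3}{2} e_{5} - \frac{33}{10} e_{6} + 3 e_{124} - 45 e_{134} + 9 e_{145} + \frac{144}{5} e_{146} - \frac{13}{2} e_{234} + \frac{3}{2} e_{245} + \frac{26}{5} e_{246} - 3 e_{345} - \frac{78}{5} e_{346} + \frac{6}{5} e_{456}
(\frac{9}{4} e_{5}) R2 = \frac{27}{2} e_{1} + \frac{9}{4} e_{2} - \frac{9}{2} e_{3} + \frac{9}{4} e_{4} + \frac{5349}{80} e_{5} + \frac{9}{5} e_{6} - \frac{9}{2} e_{125} + \frac{135}{2} e_{135} + \frac{135}{8} e_{145} - \frac{216}{5} e_{156} + \frac{39}{4} e_{235} + \frac{57}{16} e_{245} - \frac{39}{5} e_{256} - \frac{135}{8} e_{345} + \frac{117}{5} e_{356} - \frac{99}{20} e_{456}
(-\frac{4}{3} e_{6}) R2 = -\frac{128}{5} e_{1} - \frac{208}{45} e_{2} + \frac{208}{15} e_{3} - \frac{44}{15} e_{4} + \frac{16}{15} e_{5} - \frac{1783}{45} e_{6} + \frac{8}{3} e_{126} - 40 e_{136} - 10 e_{146} - 8 e_{156} - \frac{52}{9} e_{236} - \frac{19}{9} e_{246} - \frac{4}{3} e_{256} + 10 e_{346} + \frac{8}{3} e_{356} - \frac{4}{3} e_{456}
Summing the partial products and collecting blades:
Answer: -\frac{24701}{360} e_{1} - \frac{2921}{60} e_{2} + \frac{1123}{180} e_{3} - \frac{3833}{60} e_{4} + \frac{4581}{80} e_{5} - \frac{6857}{90} e_{6} + \frac{697}{18} e_{123} + \frac{931}{72} e_{124} + \frac{11}{3} e_{125} + \frac{1286}{45} e_{126} - \frac{195}{4} e_{134} + \frac{367}{6} e_{135} - \frac{854}{15} e_{136} + \frac{601}{24} e_{145} + \frac{509}{30} e_{146} - \frac{758}{15} e_{156} + \frac{95}{36} e_{234} + \frac{137}{12} e_{235} + \frac{26}{5} e_{236} + \frac{57}{16} e_{245} - \frac{19}{90} e_{246} - \frac{119}{15} e_{256} - \frac{445}{24} e_{345} - \frac{8}{3} e_{346} + 25 e_{356} - \frac{61}{12} e_{456}


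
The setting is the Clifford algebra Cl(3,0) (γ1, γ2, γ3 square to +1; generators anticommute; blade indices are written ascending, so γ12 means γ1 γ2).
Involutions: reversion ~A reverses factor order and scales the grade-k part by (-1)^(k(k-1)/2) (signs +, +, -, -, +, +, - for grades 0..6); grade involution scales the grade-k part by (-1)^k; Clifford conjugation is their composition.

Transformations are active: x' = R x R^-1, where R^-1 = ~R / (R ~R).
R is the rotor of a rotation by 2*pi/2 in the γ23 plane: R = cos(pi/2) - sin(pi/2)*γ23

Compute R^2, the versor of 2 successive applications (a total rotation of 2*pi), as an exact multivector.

Rotor phase runs at HALF the rotation angle; powers of one rotor simply add phase, so after 2 steps in γ23 the phase is 2*pi/2 = pi and R^2 = cos(pi) - sin(pi)*γ23.
cos(pi) = -1 and sin(pi) = 0, so R^2 = -1. The total rotation 2*pi is 1 full turn, so every vector returns to itself, yet the rotor is -1, on the OTHER sheet of the double cover (an odd number of 2*pi turns).
Answer: -1


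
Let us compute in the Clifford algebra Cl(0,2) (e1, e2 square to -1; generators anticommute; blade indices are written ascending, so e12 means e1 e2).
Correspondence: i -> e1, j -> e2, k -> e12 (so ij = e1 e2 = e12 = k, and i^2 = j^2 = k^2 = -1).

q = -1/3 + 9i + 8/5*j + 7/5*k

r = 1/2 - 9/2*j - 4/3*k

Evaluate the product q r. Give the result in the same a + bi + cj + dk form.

In blades: q = -1/3 + 9*e1 + 8/5*e2 + 7/5*e12, r = 1/2 - 9/2*e2 - 4/3*e12.
Distribute q over r term by term (generator squares from the signature, products reordered to ascending indices): (-1/3)*r = -1/6 + 3/2*e2 + 4/9*e12; (9*e1)*r = 9/2*e1 + 12*e2 - 81/2*e12; (8/5*e2)*r = 36/5 - 32/15*e1 + 4/5*e2; (7/5*e12)*r = 28/15 + 63/10*e1 + 7/10*e12.
Sum: 89/10 + 26/3*e1 + 143/10*e2 - 1771/45*e12; translating back through the correspondence:
Answer: 89/10 + 26/3*i + 143/10*j - 1771/45*k


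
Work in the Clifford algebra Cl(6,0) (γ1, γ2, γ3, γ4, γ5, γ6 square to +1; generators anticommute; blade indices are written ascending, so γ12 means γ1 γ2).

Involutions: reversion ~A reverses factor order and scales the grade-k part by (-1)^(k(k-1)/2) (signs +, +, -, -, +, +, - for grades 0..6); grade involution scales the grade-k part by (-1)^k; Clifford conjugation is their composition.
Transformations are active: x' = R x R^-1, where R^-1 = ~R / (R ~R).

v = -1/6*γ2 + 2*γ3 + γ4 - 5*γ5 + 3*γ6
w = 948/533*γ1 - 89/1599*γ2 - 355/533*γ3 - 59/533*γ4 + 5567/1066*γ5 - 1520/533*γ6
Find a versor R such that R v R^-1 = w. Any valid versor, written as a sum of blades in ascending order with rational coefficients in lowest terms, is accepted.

Here q(v) = q(w) = 1405/36; the classical choice R = v + w = 948/533*γ1 - 237/1066*γ2 + 711/533*γ3 + 474/533*γ4 + 237/1066*γ5 + 79/533*γ6 then realises v -> w under the sandwich.
Answer: 948/533*γ1 - 237/1066*γ2 + 711/533*γ3 + 474/533*γ4 + 237/1066*γ5 + 79/533*γ6


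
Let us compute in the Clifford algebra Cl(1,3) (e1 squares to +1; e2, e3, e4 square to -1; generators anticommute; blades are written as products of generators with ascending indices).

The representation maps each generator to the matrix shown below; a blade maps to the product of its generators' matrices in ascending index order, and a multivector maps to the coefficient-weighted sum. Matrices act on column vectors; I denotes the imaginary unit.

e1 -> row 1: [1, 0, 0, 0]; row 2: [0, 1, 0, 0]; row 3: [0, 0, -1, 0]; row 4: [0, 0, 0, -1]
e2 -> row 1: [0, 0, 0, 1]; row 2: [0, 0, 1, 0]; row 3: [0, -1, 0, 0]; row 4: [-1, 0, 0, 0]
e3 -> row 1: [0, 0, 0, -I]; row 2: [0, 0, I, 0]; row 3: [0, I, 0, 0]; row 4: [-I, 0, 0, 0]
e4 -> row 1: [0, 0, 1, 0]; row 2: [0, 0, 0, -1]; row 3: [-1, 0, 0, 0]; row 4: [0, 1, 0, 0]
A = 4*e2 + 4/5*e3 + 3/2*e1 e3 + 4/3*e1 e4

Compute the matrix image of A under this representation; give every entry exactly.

Bivector images (products of the table entries): rho(e1 e3) = rho(e1)rho(e3) = row 1: [0, 0, 0, -I]; row 2: [0, 0, I, 0]; row 3: [0, -I, 0, 0]; row 4: [I, 0, 0, 0]; rho(e1 e4) = rho(e1)rho(e4) = row 1: [0, 0, 1, 0]; row 2: [0, 0, 0, -1]; row 3: [1, 0, 0, 0]; row 4: [0, -1, 0, 0].
M = (4)*rho(e2) + (4/5)*rho(e3) + (3/2)*rho(e1 e3) + (4/3)*rho(e1 e4), summed entrywise:
Answer: row 1: [0, 0, 4/3, 4 - 23*I/10]; row 2: [0, 0, 4 + 23*I/10, -4/3]; row 3: [4/3, -4 - 7*I/10, 0, 0]; row 4: [-4 + 7*I/10, -4/3, 0, 0]


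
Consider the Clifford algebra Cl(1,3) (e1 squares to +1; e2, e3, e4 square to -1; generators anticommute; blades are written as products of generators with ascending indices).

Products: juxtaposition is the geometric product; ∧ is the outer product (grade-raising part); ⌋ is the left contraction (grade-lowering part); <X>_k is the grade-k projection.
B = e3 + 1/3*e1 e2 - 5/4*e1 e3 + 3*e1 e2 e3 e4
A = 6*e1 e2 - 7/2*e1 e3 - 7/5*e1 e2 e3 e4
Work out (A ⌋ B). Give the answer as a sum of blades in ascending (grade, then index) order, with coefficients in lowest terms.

step 1: 423/40 + 21/2*e2 e4 + 18*e3 e4
Answer: 423/40 + 21/2*e2 e4 + 18*e3 e4


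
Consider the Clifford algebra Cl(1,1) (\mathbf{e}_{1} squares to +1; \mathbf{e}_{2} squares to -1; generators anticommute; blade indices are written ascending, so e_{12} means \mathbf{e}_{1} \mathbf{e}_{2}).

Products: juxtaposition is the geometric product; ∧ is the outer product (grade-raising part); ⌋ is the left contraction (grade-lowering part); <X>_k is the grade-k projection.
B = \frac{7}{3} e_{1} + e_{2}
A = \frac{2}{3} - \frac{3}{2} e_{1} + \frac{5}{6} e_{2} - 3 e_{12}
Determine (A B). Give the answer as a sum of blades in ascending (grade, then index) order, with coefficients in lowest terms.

step 1: -\frac{13}{3} + \frac{41}{9} e_{1} + \frac{23}{3} e_{2} - \frac{31}{9} e_{12}
Answer: -\frac{13}{3} + \frac{41}{9} e_{1} + \frac{23}{3} e_{2} - \frac{31}{9} e_{12}


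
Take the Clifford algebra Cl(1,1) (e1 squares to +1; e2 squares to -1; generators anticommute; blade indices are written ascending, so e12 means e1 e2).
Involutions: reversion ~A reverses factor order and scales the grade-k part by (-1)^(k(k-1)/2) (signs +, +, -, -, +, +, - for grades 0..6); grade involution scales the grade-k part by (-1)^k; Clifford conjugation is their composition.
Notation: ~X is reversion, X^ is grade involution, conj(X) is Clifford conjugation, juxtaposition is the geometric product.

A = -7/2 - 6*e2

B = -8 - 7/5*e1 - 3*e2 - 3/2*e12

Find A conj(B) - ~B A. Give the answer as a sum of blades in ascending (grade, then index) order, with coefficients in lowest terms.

first term: 46 - 139/10*e1 + 75/2*e2 + 63/20*e12
second term: 10 + 139/10*e1 + 117/2*e2 + 63/20*e12
Answer: 36 - 139/5*e1 - 21*e2


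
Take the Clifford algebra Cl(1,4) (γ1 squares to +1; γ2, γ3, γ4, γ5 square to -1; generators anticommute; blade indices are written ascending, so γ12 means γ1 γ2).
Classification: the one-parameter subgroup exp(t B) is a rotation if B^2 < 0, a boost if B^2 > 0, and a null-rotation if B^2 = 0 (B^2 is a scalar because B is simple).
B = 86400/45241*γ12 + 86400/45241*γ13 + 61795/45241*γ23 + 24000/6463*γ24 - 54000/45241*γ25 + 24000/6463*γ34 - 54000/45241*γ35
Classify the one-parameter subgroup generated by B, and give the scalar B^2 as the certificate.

B^2 term by term: the squares give (86400/45241)^2*(γ12)^2 + (86400/45241)^2*(γ13)^2 + (61795/45241)^2*(γ23)^2 + (24000/6463)^2*(γ24)^2 + (-54000/45241)^2*(γ25)^2 + (24000/6463)^2*(γ34)^2 + (-54000/45241)^2*(γ35)^2 = 7464960000/2046748081*(+1) + 7464960000/2046748081*(+1) + 3818622025/2046748081*(-1) + 576000000/41770369*(-1) + 2916000000/2046748081*(-1) + 576000000/41770369*(-1) + 2916000000/2046748081*(-1) = -25 (each basis 2-blade squares to minus the product of its generators' squares); cross terms between blades sharing an index anticommute and cancel; the commuting (index-disjoint) pairs give grade-4 terms 2*c*c'*(blade product), which cancel blade by blade — γ1234: 4147200000/292392583 - 4147200000/292392583 = 0; γ1235: -9331200000/2046748081 + 9331200000/2046748081 = 0; γ2345: 2592000000/292392583 - 2592000000/292392583 = 0 — confirming B is simple. So B^2 = -25.
Answer: rotation, certificate B^2 = -25. Certificate logic: -25 is a conjugation-invariant scalar, so its sign fixes rotation versus boost versus null-rotation outright.


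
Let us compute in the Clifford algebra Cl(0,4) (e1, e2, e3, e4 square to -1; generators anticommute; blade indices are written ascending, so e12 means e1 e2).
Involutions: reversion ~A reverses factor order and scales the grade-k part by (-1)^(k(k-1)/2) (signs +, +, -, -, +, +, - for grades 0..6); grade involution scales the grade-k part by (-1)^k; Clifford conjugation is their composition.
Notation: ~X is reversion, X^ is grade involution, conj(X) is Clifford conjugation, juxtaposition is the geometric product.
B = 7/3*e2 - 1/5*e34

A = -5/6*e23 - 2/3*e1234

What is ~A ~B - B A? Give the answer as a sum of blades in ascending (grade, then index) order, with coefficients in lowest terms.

first term: 35/18*e3 + 2/15*e12 - 1/6*e24 + 14/9*e134
second term: 35/18*e3 - 2/15*e12 + 1/6*e24 - 14/9*e134
Answer: 4/15*e12 - 1/3*e24 + 28/9*e134


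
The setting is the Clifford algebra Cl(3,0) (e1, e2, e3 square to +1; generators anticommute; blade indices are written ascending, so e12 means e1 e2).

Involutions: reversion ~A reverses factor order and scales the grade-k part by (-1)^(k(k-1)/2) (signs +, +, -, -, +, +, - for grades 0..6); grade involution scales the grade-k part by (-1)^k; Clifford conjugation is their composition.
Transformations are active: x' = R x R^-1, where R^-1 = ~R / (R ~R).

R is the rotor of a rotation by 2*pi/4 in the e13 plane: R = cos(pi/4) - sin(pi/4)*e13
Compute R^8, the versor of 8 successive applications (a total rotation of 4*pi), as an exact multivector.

Half-angle bookkeeping: 8 applications in e13 add up to rotor phase 8*pi/4 = 2*pi, so R^8 = cos(2*pi) - sin(2*pi)*e13.
cos(2*pi) = 1 and sin(2*pi) = 0, so R^8 = 1. The total rotation 4*pi is 2 full turns, so every vector returns to itself, yet the rotor is +1, back on the identity sheet (an even number of 2*pi turns).
Answer: 1
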